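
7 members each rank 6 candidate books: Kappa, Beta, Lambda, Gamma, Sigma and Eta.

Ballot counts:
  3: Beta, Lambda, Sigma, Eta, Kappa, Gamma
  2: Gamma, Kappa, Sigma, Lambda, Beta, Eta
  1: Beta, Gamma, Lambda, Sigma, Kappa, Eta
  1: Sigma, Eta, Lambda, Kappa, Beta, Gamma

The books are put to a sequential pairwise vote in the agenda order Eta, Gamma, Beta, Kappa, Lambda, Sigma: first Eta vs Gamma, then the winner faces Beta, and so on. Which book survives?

Round 1: Eta vs Gamma — 4–3, Eta advances.
Round 2: Eta vs Beta — 1–6, Beta advances.
Round 3: Beta vs Kappa — 4–3, Beta advances.
Round 4: Beta vs Lambda — 4–3, Beta advances.
Round 5: Beta vs Sigma — 4–3, Beta advances.
The agenda winner is Beta.

Beta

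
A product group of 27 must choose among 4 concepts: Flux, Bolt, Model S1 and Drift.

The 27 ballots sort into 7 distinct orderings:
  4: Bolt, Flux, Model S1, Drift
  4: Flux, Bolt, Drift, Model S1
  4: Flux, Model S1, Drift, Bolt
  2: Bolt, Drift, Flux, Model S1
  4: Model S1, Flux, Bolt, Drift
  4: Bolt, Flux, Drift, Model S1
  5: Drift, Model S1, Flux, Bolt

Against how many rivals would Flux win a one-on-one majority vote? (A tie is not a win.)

Flux against each rival (27 engineers):
Flux vs Bolt: 4+4+4+5 = 17 for Flux, 10 for Bolt — Flux by 17–10.
Flux vs Model S1: Flux, 18–9.
Flux vs Drift: Flux, 20–7.
Flux beats Bolt, Model S1, Drift — 3 pairwise wins.

3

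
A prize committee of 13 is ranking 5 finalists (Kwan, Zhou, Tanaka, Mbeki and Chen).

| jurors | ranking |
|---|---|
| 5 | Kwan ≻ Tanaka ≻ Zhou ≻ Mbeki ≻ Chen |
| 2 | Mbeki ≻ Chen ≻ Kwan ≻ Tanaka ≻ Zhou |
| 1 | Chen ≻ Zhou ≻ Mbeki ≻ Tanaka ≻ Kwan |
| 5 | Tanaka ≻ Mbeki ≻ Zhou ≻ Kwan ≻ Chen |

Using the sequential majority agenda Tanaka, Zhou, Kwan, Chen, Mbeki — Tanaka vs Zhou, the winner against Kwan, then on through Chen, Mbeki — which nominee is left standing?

Round 1: Tanaka vs Zhou — 12–1, Tanaka advances.
Round 2: Tanaka vs Kwan — 6–7, Kwan advances.
Round 3: Kwan vs Chen — 10–3, Kwan advances.
Round 4: Kwan vs Mbeki — 5–8, Mbeki advances.
The agenda winner is Mbeki.

Mbeki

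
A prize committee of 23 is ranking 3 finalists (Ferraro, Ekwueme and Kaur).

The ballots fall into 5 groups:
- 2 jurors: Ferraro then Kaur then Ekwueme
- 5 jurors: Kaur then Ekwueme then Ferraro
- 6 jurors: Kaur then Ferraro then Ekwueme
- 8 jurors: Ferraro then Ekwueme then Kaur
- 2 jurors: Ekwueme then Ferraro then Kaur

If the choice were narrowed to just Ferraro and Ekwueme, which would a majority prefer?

Ferraro

Ballots ranking Ferraro above Ekwueme: 2 + 6 + 8 = 16.
Ballots ranking Ekwueme above Ferraro: 23 − 16 = 7.
Ferraro wins the head-to-head 16–7.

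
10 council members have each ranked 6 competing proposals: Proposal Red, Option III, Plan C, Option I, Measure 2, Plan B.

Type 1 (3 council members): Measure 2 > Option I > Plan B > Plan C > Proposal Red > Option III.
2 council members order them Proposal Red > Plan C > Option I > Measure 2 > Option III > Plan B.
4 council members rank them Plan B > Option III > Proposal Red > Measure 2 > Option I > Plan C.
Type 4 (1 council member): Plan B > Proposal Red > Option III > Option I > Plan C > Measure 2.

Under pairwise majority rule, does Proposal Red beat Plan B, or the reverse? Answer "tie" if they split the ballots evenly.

Plan B

Ballots ranking Proposal Red above Plan B: 2.
Ballots ranking Plan B above Proposal Red: 10 − 2 = 8.
Plan B wins the head-to-head 8–2.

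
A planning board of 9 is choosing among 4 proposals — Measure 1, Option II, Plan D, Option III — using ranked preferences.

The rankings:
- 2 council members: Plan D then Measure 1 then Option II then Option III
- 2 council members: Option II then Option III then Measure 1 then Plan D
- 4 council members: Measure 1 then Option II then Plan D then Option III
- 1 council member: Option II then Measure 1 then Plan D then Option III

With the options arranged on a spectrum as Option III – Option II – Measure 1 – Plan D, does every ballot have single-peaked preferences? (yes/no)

yes

Axis positions: Option III=1, Option II=2, Measure 1=3, Plan D=4.
Group 1 (peak Plan D at position 4): ranking walks positions 4-3-2-1, expanding outward from the peak — single-peaked.
Group 2 (peak Option II at position 2): ranking walks positions 2-1-3-4, expanding outward from the peak — single-peaked.
Group 3 (peak Measure 1 at position 3): ranking walks positions 3-2-4-1, expanding outward from the peak — single-peaked.
Group 4 (peak Option II at position 2): ranking walks positions 2-3-4-1, expanding outward from the peak — single-peaked.
Every ranking is single-peaked on this axis.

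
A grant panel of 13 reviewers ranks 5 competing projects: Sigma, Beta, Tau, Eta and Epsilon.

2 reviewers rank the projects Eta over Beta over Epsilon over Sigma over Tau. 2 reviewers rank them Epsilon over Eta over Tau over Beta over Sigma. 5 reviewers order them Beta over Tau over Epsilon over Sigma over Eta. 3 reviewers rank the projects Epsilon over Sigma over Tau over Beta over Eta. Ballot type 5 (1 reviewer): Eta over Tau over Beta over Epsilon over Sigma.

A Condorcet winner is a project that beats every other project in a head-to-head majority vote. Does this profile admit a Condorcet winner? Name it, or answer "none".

Check each pair by majority over 13 ballots:
Sigma–Beta: Beta 10–3.
Sigma vs Tau: Tau wins 8–5.
Sigma vs Eta: Sigma wins 8–5.
Sigma vs Epsilon: Epsilon wins 13–0.
Beta vs Tau: Beta, 7–6.
Beta–Eta: Beta 8–5.
Beta–Epsilon: Beta 8–5.
Tau vs Eta: Tau, 8–5.
Tau vs Epsilon: Epsilon, 7–6.
Eta vs Epsilon: Epsilon wins 10–3.
Only Beta has no losses; Beta is the Condorcet winner.

Beta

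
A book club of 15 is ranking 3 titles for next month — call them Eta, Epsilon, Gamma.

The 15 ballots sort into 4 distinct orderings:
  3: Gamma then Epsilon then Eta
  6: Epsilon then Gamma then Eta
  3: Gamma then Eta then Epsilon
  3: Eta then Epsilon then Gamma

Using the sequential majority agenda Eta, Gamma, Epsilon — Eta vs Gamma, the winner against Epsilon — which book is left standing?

Round 1: Eta vs Gamma — 3–12, Gamma advances.
Round 2: Gamma vs Epsilon — 6–9, Epsilon advances.
Epsilon survives the agenda.

Epsilon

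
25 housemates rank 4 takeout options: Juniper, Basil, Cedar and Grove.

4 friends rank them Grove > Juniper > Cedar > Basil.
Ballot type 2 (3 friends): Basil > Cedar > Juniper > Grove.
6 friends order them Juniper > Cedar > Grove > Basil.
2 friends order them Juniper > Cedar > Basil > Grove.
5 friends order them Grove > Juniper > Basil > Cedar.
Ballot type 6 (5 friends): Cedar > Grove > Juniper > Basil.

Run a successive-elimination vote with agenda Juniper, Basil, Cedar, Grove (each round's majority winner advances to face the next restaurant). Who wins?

Round 1: Juniper vs Basil — 22–3, Juniper advances.
Round 2: Juniper vs Cedar — 17–8, Juniper advances.
Round 3: Juniper vs Grove — 11–14, Grove advances.
The agenda winner is Grove.

Grove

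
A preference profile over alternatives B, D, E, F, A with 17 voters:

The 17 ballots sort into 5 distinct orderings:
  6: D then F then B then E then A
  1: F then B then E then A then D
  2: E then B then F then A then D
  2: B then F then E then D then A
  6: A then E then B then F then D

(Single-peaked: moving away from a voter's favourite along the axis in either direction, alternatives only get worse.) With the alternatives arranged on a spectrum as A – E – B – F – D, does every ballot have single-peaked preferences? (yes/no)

Axis positions: A=1, E=2, B=3, F=4, D=5.
Group 1 (peak D at position 5): ranking walks positions 5-4-3-2-1, expanding outward from the peak — single-peaked.
Group 2 (peak F at position 4): ranking walks positions 4-3-2-1-5, expanding outward from the peak — single-peaked.
Group 3 (peak E at position 2): ranking walks positions 2-3-4-1-5, expanding outward from the peak — single-peaked.
Group 4 (peak B at position 3): ranking walks positions 3-4-2-5-1, expanding outward from the peak — single-peaked.
Group 5 (peak A at position 1): ranking walks positions 1-2-3-4-5, expanding outward from the peak — single-peaked.
Every ranking is single-peaked on this axis.

yes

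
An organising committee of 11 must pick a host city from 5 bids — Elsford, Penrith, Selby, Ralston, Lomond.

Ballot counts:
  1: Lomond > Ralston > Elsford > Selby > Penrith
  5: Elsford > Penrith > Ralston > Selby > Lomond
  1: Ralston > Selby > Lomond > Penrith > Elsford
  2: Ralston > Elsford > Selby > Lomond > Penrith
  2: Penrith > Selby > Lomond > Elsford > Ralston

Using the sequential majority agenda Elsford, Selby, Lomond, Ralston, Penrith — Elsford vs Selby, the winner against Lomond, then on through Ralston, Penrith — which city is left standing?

Elsford

Round 1: Elsford vs Selby — 8–3, Elsford advances.
Round 2: Elsford vs Lomond — 7–4, Elsford advances.
Round 3: Elsford vs Ralston — 7–4, Elsford advances.
Round 4: Elsford vs Penrith — 8–3, Elsford advances.
The agenda winner is Elsford.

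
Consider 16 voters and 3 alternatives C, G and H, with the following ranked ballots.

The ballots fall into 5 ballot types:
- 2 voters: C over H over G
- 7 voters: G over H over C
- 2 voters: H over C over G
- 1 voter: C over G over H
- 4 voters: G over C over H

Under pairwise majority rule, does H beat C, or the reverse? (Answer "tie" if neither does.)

Ballots ranking H above C: 7 + 2 = 9.
Ballots ranking C above H: 16 − 9 = 7.
H wins the head-to-head 9–7.

H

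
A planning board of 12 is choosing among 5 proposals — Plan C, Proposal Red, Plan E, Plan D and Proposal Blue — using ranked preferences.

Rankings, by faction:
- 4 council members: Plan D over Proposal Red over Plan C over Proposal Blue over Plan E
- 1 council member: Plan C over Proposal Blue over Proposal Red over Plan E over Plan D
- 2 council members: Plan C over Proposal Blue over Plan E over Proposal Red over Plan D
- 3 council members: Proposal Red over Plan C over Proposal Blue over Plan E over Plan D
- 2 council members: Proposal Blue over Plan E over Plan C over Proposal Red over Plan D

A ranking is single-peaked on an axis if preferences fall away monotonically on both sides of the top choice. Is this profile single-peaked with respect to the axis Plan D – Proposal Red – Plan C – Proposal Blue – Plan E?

yes

Axis positions: Plan D=1, Proposal Red=2, Plan C=3, Proposal Blue=4, Plan E=5.
Faction 1 (peak Plan D at position 1): ranking walks positions 1-2-3-4-5, expanding outward from the peak — single-peaked.
Faction 2 (peak Plan C at position 3): ranking walks positions 3-4-2-5-1, expanding outward from the peak — single-peaked.
Faction 3 (peak Plan C at position 3): ranking walks positions 3-4-5-2-1, expanding outward from the peak — single-peaked.
Faction 4 (peak Proposal Red at position 2): ranking walks positions 2-3-4-5-1, expanding outward from the peak — single-peaked.
Faction 5 (peak Proposal Blue at position 4): ranking walks positions 4-5-3-2-1, expanding outward from the peak — single-peaked.
Every ranking is single-peaked on this axis.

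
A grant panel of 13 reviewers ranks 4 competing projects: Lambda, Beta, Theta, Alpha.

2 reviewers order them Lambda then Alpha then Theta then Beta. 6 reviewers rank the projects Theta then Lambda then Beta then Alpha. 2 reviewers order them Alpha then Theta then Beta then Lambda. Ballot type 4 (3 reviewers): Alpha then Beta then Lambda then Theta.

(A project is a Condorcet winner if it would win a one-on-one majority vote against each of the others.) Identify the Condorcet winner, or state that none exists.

none

Head-to-head results (13 reviewers):
Lambda vs Beta: 8 to 5, Lambda.
Lambda vs Theta: Lambda is ranked higher on 2+3 = 5 ballots, Theta on 8. Theta wins 8–5.
Lambda vs Alpha: Lambda is ranked higher on 2+6 = 8 ballots, Alpha on 5. Lambda wins 8–5.
Beta vs Theta: 3 to 10, Theta.
Beta vs Alpha: Beta preferred on 6 ballots; Alpha wins 7–6.
Theta vs Alpha: Theta is ranked higher on 6 ballots, Alpha on 7. Alpha wins 7–6.
No project is unbeaten: Lambda loses to Theta; Beta loses to Lambda; Theta loses to Alpha; Alpha loses to Lambda. In particular Lambda → Alpha → Theta → Lambda is a majority cycle — no Condorcet winner exists.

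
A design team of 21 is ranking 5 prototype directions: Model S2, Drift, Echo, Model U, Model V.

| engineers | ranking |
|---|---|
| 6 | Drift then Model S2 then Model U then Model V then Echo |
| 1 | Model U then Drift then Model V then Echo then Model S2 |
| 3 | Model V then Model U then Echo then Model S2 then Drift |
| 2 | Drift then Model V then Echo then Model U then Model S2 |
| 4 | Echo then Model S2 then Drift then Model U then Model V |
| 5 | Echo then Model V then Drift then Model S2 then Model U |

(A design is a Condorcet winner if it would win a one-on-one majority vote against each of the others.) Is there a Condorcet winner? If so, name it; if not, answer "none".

Check each pair by majority over 21 ballots:
Model S2 vs Drift: 7 to 14, Drift.
Model S2 vs Echo: Echo wins 15–6.
Model S2 vs Model U: 15 to 6, Model S2.
Model S2 vs Model V: Model V, 11–10.
Drift vs Echo: Drift preferred on 6+1+2 = 9 ballots; Echo wins 12–9.
Drift vs Model U: Drift is ranked higher on 6+2+4+5 = 17 ballots, Model U on 4. Drift wins 17–4.
Drift vs Model V: 13 to 8, Drift.
Echo–Model U: Echo 11–10.
Echo vs Model V: Echo preferred on 4+5 = 9 ballots; Model V wins 12–9.
Model U vs Model V: Model U wins 11–10.
Every design loses at least once (Model S2 loses to Drift; Drift loses to Echo; Echo loses to Model V; Model U loses to Model S2; Model V loses to Drift). The majority relation contains the cycle Model S2 → Model U → Model V → Model S2, so there is no Condorcet winner.

none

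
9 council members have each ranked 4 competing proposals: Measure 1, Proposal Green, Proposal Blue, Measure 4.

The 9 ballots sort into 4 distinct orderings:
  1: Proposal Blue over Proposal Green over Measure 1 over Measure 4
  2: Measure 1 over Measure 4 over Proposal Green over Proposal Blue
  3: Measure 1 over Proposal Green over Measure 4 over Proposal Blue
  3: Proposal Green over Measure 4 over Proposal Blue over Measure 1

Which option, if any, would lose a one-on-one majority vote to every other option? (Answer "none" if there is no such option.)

Head-to-head results (9 council members):
Measure 1 vs Proposal Green: Measure 1 preferred on 2+3 = 5 ballots; Measure 1 wins 5–4.
Measure 1 vs Proposal Blue: Measure 1 is ranked higher on 2+3 = 5 ballots, Proposal Blue on 4. Measure 1 wins 5–4.
Measure 1 vs Measure 4: 6 to 3, Measure 1.
Proposal Green vs Proposal Blue: Proposal Green preferred on 2+3+3 = 8 ballots; Proposal Green wins 8–1.
Proposal Green vs Measure 4: Proposal Green preferred on 1+3+3 = 7 ballots; Proposal Green wins 7–2.
Proposal Blue vs Measure 4: Proposal Blue is ranked higher on 1 ballot, Measure 4 on 8. Measure 4 wins 8–1.
Proposal Blue loses to every other option — it is the Condorcet loser.

Proposal Blue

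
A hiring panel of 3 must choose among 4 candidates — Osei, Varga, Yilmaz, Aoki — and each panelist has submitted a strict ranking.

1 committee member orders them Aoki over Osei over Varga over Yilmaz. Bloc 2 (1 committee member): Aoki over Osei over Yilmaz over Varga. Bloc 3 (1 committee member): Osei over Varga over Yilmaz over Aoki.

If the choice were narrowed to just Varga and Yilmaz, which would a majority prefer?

Varga

Ballots ranking Varga above Yilmaz: 1 + 1 = 2.
Ballots ranking Yilmaz above Varga: 3 − 2 = 1.
Varga wins the head-to-head 2–1.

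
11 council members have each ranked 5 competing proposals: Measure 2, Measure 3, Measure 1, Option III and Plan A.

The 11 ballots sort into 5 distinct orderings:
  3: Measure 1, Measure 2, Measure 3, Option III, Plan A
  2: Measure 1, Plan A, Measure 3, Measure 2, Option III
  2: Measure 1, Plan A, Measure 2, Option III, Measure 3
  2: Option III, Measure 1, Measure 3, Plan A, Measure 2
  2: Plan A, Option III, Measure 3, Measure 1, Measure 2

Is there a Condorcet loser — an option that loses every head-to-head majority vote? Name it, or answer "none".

Pairwise majorities:
Measure 2 vs Measure 3: Measure 2 is ranked higher on 3+2 = 5 ballots, Measure 3 on 6. Measure 3 wins 6–5.
Measure 2 vs Measure 1: 0 for Measure 2, 11 for Measure 1 — Measure 1 by 11–0.
Measure 2 vs Option III: Measure 2 preferred on 3+2+2 = 7 ballots; Measure 2 wins 7–4.
Measure 2–Plan A: Plan A 8–3.
Measure 3 vs Measure 1: 2 for Measure 3, 9 for Measure 1 — Measure 1 by 9–2.
Measure 3 vs Option III: 5 to 6, Option III.
Measure 3–Plan A: Plan A 6–5.
Measure 1 vs Option III: 7 to 4, Measure 1.
Measure 1 vs Plan A: 9 to 2, Measure 1.
Option III vs Plan A: 5 to 6, Plan A.
Every option wins at least one matchup (Measure 2 beats Option III; Measure 3 beats Measure 2; Measure 1 beats Measure 2; Option III beats Measure 3; Plan A beats Measure 2), so there is no Condorcet loser.

none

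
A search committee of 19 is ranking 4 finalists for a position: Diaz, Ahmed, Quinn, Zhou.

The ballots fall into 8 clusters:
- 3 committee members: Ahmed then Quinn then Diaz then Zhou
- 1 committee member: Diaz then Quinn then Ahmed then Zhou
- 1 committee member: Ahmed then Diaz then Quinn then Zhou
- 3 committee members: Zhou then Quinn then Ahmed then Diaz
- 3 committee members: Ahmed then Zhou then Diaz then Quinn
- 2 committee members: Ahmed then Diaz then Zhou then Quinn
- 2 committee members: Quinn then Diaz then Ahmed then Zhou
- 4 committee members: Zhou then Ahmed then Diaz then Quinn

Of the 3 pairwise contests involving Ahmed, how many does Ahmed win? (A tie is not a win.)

Ahmed against each rival (19 committee members):
Ahmed vs Diaz: Ahmed is ranked higher on 3+1+3+3+2+4 = 16 ballots, Diaz on 3. Ahmed wins 16–3.
Ahmed vs Quinn: Ahmed preferred on 3+1+3+2+4 = 13 ballots; Ahmed wins 13–6.
Ahmed vs Zhou: 3+1+1+3+2+2 = 12 for Ahmed, 7 for Zhou — Ahmed by 12–7.
Ahmed beats Diaz, Quinn, Zhou — 3 pairwise wins.

3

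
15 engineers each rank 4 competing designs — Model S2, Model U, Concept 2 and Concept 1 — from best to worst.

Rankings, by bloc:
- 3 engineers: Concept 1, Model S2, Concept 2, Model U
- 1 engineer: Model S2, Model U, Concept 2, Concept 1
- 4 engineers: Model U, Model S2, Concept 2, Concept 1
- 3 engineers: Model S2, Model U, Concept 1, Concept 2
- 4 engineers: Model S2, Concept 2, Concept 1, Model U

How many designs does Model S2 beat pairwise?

3

Model S2 against each rival (15 engineers):
Model S2–Model U: Model S2 11–4.
Model S2 vs Concept 2: Model S2 wins 15–0.
Model S2 vs Concept 1: Model S2 is ranked higher on 1+4+3+4 = 12 ballots, Concept 1 on 3. Model S2 wins 12–3.
Model S2 beats Model U, Concept 2, Concept 1 — 3 pairwise wins.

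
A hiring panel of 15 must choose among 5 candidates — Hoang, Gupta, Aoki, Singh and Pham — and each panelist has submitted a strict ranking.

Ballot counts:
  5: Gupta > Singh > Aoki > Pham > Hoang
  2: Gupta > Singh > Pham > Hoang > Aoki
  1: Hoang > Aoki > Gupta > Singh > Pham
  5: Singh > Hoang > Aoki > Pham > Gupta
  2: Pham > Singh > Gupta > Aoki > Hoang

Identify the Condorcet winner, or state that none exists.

Head-to-head results (15 committee members):
Hoang vs Gupta: 1+5 = 6 for Hoang, 9 for Gupta — Gupta by 9–6.
Hoang vs Aoki: 8 to 7, Hoang.
Hoang vs Singh: 1 for Hoang, 14 for Singh — Singh by 14–1.
Hoang vs Pham: Pham wins 9–6.
Gupta–Aoki: Gupta 9–6.
Gupta vs Singh: 8 to 7, Gupta.
Gupta vs Pham: 8 to 7, Gupta.
Aoki vs Singh: Singh wins 14–1.
Aoki–Pham: Aoki 11–4.
Singh vs Pham: Singh, 13–2.
Gupta beats each of Hoang, Aoki, Singh, Pham — Gupta is the Condorcet winner.

Gupta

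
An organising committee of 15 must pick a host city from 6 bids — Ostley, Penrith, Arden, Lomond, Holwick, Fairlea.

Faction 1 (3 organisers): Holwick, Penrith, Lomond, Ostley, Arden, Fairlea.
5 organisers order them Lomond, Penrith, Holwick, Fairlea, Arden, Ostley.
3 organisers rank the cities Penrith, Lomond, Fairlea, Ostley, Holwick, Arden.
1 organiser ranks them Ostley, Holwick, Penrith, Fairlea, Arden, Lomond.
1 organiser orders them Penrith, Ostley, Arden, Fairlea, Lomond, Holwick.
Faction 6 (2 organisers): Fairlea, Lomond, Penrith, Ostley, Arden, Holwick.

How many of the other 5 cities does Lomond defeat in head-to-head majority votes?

4

Lomond against each rival (15 organisers):
Lomond vs Ostley: Lomond wins 13–2.
Lomond vs Penrith: Lomond is ranked higher on 5+2 = 7 ballots, Penrith on 8. Penrith wins 8–7.
Lomond–Arden: Lomond 13–2.
Lomond vs Holwick: 11 to 4, Lomond.
Lomond vs Fairlea: Lomond is ranked higher on 3+5+3 = 11 ballots, Fairlea on 4. Lomond wins 11–4.
Lomond beats Ostley, Arden, Holwick, Fairlea; loses to Penrith — 4 pairwise wins.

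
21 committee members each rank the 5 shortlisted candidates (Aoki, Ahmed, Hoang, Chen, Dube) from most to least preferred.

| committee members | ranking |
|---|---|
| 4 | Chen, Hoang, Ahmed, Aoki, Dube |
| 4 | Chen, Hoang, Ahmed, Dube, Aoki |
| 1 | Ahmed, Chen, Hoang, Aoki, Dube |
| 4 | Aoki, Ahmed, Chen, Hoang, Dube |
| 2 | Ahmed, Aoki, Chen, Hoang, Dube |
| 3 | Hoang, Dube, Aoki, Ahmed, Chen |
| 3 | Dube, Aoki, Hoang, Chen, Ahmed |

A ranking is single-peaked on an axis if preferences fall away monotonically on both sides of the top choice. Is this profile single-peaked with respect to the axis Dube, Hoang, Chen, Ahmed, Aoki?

Axis positions: Dube=1, Hoang=2, Chen=3, Ahmed=4, Aoki=5.
Group 1 (peak Chen at position 3): ranking walks positions 3-2-4-5-1, expanding outward from the peak — single-peaked.
Group 2 (peak Chen at position 3): ranking walks positions 3-2-4-1-5, expanding outward from the peak — single-peaked.
Group 3 (peak Ahmed at position 4): ranking walks positions 4-3-2-5-1, expanding outward from the peak — single-peaked.
Group 4 (peak Aoki at position 5): ranking walks positions 5-4-3-2-1, expanding outward from the peak — single-peaked.
Group 5 (peak Ahmed at position 4): ranking walks positions 4-5-3-2-1, expanding outward from the peak — single-peaked.
Group 6: ranking walks positions 2-1-5-4-3; Aoki is ranked above Chen even though Chen lies between Aoki and the peak Hoang on the axis — preferences dip and rise again. Not single-peaked.
Group 7: ranking walks positions 1-5-2-3-4; Aoki is ranked above Hoang even though Hoang lies between Aoki and the peak Dube on the axis — preferences dip and rise again. Not single-peaked.
Group 6 violates single-peakedness, so the profile is not single-peaked on this axis.

no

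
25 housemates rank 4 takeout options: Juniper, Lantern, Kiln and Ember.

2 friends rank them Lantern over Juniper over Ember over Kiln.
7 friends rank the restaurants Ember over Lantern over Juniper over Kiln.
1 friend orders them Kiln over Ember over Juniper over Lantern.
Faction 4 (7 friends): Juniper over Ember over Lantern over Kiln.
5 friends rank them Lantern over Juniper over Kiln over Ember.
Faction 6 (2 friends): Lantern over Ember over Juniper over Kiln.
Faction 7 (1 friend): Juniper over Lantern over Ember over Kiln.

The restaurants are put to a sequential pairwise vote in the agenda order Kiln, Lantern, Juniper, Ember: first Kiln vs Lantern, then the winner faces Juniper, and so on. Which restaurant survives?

Round 1: Kiln vs Lantern — 1–24, Lantern advances.
Round 2: Lantern vs Juniper — 16–9, Lantern advances.
Round 3: Lantern vs Ember — 10–15, Ember advances.
The agenda winner is Ember.

Ember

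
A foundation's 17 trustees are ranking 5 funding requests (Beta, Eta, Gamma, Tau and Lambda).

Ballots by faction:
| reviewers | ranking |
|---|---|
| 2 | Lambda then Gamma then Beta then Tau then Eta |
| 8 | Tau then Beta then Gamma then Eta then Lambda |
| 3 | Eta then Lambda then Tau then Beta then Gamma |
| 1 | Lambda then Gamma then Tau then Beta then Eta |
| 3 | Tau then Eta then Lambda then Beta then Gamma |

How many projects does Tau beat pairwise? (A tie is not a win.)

Tau against each rival (17 reviewers):
Tau vs Beta: 8+3+1+3 = 15 for Tau, 2 for Beta — Tau by 15–2.
Tau vs Eta: Tau wins 14–3.
Tau vs Gamma: 8+3+3 = 14 for Tau, 3 for Gamma — Tau by 14–3.
Tau–Lambda: Tau 11–6.
Tau beats Beta, Eta, Gamma, Lambda — 4 pairwise wins.

4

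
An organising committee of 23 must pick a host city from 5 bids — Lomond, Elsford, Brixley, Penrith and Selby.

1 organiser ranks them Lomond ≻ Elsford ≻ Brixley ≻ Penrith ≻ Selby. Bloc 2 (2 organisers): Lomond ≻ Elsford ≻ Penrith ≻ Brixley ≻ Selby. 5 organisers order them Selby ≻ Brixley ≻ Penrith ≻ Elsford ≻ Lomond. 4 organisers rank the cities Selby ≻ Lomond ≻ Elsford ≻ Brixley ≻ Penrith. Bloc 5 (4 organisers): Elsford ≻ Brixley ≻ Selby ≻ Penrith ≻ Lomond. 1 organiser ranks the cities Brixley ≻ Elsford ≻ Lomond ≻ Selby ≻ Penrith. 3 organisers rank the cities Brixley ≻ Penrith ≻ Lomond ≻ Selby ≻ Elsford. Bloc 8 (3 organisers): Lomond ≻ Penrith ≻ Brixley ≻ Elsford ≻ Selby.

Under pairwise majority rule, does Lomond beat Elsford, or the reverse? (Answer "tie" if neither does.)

Ballots ranking Lomond above Elsford: 1 + 2 + 4 + 3 + 3 = 13.
Ballots ranking Elsford above Lomond: 23 − 13 = 10.
Lomond wins the head-to-head 13–10.

Lomond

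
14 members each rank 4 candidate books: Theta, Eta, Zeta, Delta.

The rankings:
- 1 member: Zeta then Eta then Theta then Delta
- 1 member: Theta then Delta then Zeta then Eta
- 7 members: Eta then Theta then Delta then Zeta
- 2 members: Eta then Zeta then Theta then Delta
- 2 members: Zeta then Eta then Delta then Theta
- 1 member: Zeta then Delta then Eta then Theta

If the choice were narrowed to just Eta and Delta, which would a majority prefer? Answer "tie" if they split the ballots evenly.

Ballots ranking Eta above Delta: 1 + 7 + 2 + 2 = 12.
Ballots ranking Delta above Eta: 14 − 12 = 2.
Eta wins the head-to-head 12–2.

Eta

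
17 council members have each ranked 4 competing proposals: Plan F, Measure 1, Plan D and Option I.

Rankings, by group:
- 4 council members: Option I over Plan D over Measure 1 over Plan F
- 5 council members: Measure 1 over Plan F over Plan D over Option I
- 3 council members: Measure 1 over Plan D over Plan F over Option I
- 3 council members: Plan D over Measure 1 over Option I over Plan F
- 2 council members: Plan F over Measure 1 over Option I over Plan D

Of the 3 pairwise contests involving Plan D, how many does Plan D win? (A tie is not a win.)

Plan D against each rival (17 council members):
Plan D–Plan F: Plan D 10–7.
Plan D vs Measure 1: Plan D preferred on 4+3 = 7 ballots; Measure 1 wins 10–7.
Plan D–Option I: Plan D 11–6.
Plan D beats Plan F, Option I; loses to Measure 1 — 2 pairwise wins.

2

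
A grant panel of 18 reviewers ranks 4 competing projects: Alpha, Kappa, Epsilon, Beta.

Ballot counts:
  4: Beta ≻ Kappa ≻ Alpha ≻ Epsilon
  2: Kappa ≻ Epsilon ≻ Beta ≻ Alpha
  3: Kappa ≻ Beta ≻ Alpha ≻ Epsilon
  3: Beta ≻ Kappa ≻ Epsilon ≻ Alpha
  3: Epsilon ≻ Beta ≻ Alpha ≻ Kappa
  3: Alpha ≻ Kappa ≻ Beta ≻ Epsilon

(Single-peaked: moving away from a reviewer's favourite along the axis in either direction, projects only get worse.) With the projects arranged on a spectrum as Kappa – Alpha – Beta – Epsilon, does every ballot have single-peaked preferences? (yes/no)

no

Axis positions: Kappa=1, Alpha=2, Beta=3, Epsilon=4.
Ballot type 1: ranking walks positions 3-1-2-4; Kappa is ranked above Alpha even though Alpha lies between Kappa and the peak Beta on the axis — preferences dip and rise again. Not single-peaked.
Ballot type 2: ranking walks positions 1-4-3-2; Epsilon is ranked above Alpha even though Alpha lies between Epsilon and the peak Kappa on the axis — preferences dip and rise again. Not single-peaked.
Ballot type 3: ranking walks positions 1-3-2-4; Beta is ranked above Alpha even though Alpha lies between Beta and the peak Kappa on the axis — preferences dip and rise again. Not single-peaked.
Ballot type 4: ranking walks positions 3-1-4-2; Kappa is ranked above Alpha even though Alpha lies between Kappa and the peak Beta on the axis — preferences dip and rise again. Not single-peaked.
Ballot type 5 (peak Epsilon at position 4): ranking walks positions 4-3-2-1, expanding outward from the peak — single-peaked.
Ballot type 6 (peak Alpha at position 2): ranking walks positions 2-1-3-4, expanding outward from the peak — single-peaked.
Ballot type 1 violates single-peakedness, so the profile is not single-peaked on this axis.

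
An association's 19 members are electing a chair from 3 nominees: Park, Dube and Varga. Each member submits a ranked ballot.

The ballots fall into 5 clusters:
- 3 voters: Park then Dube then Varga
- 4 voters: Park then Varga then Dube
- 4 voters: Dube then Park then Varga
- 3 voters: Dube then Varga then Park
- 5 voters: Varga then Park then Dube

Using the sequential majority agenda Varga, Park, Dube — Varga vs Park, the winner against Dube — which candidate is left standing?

Park

Round 1: Varga vs Park — 8–11, Park advances.
Round 2: Park vs Dube — 12–7, Park advances.
The agenda winner is Park.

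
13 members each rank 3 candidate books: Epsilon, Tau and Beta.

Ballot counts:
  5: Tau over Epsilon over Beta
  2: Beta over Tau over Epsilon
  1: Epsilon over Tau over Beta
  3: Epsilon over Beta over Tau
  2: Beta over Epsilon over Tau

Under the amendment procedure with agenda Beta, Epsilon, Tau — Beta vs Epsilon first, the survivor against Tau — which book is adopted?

Tau

Round 1: Beta vs Epsilon — 4–9, Epsilon advances.
Round 2: Epsilon vs Tau — 6–7, Tau advances.
Tau survives the agenda.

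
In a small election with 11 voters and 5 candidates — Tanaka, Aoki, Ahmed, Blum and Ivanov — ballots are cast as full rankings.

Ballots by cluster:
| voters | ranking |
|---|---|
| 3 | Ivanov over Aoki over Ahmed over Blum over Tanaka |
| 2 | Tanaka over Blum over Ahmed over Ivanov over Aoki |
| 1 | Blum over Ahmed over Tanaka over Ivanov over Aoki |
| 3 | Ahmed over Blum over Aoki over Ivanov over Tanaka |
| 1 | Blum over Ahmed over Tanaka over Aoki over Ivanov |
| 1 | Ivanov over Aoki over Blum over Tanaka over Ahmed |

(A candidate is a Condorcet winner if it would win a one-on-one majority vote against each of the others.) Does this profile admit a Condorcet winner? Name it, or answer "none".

Check each pair by majority over 11 ballots:
Tanaka vs Aoki: Aoki wins 7–4.
Tanaka–Ahmed: Ahmed 8–3.
Tanaka vs Blum: Blum wins 9–2.
Tanaka vs Ivanov: Ivanov wins 7–4.
Aoki vs Ahmed: Ahmed wins 7–4.
Aoki–Blum: Blum 7–4.
Aoki–Ivanov: Ivanov 7–4.
Ahmed vs Blum: Ahmed, 6–5.
Ahmed vs Ivanov: Ahmed, 7–4.
Blum–Ivanov: Blum 7–4.
Only Ahmed has no losses; Ahmed is the Condorcet winner.

Ahmed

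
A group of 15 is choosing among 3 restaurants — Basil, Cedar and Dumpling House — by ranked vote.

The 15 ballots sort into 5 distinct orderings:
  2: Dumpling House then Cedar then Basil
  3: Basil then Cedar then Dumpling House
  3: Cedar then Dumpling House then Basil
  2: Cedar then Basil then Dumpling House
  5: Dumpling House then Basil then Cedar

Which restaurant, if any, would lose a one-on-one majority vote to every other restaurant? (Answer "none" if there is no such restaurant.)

none

Head-to-head results (15 friends):
Basil vs Cedar: 8 to 7, Basil.
Basil vs Dumpling House: Basil preferred on 3+2 = 5 ballots; Dumpling House wins 10–5.
Cedar vs Dumpling House: Cedar is ranked higher on 3+3+2 = 8 ballots, Dumpling House on 7. Cedar wins 8–7.
Every restaurant wins at least one matchup (Basil beats Cedar; Cedar beats Dumpling House; Dumpling House beats Basil), so there is no Condorcet loser.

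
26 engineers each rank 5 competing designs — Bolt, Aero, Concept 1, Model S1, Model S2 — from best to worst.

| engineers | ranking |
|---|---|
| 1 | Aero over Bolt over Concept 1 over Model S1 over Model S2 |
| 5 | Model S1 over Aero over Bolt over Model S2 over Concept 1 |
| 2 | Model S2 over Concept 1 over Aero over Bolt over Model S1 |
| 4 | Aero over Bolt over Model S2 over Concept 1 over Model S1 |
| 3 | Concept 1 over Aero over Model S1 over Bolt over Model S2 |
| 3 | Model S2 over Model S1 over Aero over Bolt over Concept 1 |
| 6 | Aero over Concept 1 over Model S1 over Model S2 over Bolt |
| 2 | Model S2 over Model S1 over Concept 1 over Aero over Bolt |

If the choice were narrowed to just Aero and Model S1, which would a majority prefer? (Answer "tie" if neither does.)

Aero

Ballots ranking Aero above Model S1: 1 + 2 + 4 + 3 + 6 = 16.
Ballots ranking Model S1 above Aero: 26 − 16 = 10.
Aero wins the head-to-head 16–10.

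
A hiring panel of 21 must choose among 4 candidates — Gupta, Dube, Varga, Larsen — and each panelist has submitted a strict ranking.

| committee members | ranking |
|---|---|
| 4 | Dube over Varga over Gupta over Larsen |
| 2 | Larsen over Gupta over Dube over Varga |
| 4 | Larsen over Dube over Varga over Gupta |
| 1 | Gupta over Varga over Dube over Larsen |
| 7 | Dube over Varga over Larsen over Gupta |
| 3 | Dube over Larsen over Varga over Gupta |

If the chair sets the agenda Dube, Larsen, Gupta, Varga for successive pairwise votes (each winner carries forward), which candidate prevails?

Dube

Round 1: Dube vs Larsen — 15–6, Dube advances.
Round 2: Dube vs Gupta — 18–3, Dube advances.
Round 3: Dube vs Varga — 20–1, Dube advances.
Dube survives the agenda.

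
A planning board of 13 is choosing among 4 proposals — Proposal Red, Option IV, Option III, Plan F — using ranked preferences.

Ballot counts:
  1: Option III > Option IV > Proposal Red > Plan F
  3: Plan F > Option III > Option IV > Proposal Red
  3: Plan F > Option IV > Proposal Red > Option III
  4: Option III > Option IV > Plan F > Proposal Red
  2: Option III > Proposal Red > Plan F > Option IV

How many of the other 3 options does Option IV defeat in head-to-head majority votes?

Option IV against each rival (13 council members):
Option IV vs Proposal Red: Option IV, 11–2.
Option IV vs Option III: Option IV preferred on 3 ballots; Option III wins 10–3.
Option IV vs Plan F: Option IV preferred on 1+4 = 5 ballots; Plan F wins 8–5.
Option IV beats Proposal Red; loses to Option III, Plan F — 1 pairwise win.

1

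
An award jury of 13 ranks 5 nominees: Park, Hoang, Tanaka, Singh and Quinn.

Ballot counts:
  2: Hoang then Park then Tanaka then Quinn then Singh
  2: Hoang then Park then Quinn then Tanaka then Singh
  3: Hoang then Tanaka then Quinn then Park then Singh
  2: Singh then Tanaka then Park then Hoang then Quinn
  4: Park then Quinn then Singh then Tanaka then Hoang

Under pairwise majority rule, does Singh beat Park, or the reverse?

Ballots ranking Singh above Park: 2.
Ballots ranking Park above Singh: 13 − 2 = 11.
Park wins the head-to-head 11–2.

Park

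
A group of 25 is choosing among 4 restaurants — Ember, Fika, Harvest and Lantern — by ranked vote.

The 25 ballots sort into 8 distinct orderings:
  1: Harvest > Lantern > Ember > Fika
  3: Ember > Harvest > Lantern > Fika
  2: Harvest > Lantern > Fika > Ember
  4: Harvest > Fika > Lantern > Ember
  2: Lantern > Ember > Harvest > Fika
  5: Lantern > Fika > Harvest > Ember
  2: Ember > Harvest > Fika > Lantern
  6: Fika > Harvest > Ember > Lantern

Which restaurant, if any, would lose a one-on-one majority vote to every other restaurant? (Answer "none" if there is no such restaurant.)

Ember

Pairwise majorities:
Ember–Fika: Fika 17–8.
Ember vs Harvest: Harvest, 18–7.
Ember vs Lantern: Lantern wins 14–11.
Fika vs Harvest: Fika preferred on 5+6 = 11 ballots; Harvest wins 14–11.
Fika vs Lantern: 12 to 13, Lantern.
Harvest vs Lantern: Harvest, 18–7.
Ember is beaten in every head-to-head and is the Condorcet loser.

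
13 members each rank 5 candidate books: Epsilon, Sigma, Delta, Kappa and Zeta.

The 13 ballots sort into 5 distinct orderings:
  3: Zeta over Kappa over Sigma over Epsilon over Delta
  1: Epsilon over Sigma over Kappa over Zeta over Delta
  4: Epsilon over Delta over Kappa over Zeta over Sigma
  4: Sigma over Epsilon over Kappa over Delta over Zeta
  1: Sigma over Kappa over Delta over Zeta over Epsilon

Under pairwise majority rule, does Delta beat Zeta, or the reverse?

Delta

Ballots ranking Delta above Zeta: 4 + 4 + 1 = 9.
Ballots ranking Zeta above Delta: 13 − 9 = 4.
Delta wins the head-to-head 9–4.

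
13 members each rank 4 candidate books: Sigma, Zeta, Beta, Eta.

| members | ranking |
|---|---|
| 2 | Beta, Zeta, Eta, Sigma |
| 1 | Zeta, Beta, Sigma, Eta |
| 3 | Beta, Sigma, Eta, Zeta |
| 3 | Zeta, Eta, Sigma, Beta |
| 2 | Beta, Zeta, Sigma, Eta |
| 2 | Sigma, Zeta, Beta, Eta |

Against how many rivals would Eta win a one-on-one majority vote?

0

Eta against each rival (13 members):
Eta vs Sigma: 5 to 8, Sigma.
Eta vs Zeta: Zeta, 10–3.
Eta vs Beta: Beta wins 10–3.
Eta beats no one; loses to Sigma, Zeta, Beta — 0 pairwise wins.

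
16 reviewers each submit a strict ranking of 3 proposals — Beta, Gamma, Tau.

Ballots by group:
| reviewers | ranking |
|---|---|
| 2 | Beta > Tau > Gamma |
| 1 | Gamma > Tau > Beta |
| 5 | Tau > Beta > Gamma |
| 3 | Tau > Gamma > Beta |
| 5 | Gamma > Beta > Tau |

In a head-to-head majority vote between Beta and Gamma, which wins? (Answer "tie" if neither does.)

Ballots ranking Beta above Gamma: 2 + 5 = 7.
Ballots ranking Gamma above Beta: 16 − 7 = 9.
Gamma wins the head-to-head 9–7.

Gamma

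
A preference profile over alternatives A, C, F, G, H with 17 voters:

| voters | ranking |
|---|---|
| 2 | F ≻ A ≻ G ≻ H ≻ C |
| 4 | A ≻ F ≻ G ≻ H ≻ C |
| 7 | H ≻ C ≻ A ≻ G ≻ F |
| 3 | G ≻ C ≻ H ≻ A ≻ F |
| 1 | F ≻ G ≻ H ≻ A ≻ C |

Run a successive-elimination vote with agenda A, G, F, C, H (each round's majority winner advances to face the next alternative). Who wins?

Round 1: A vs G — 13–4, A advances.
Round 2: A vs F — 14–3, A advances.
Round 3: A vs C — 7–10, C advances.
Round 4: C vs H — 3–14, H advances.
The agenda winner is H.

H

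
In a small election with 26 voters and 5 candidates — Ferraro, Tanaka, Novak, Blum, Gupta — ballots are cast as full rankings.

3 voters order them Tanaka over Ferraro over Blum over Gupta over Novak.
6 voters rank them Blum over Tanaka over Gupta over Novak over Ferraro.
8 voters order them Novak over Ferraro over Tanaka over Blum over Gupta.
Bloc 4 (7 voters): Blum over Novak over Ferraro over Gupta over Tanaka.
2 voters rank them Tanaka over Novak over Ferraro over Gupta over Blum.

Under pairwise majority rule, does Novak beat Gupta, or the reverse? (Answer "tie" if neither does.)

Ballots ranking Novak above Gupta: 8 + 7 + 2 = 17.
Ballots ranking Gupta above Novak: 26 − 17 = 9.
Novak wins the head-to-head 17–9.

Novak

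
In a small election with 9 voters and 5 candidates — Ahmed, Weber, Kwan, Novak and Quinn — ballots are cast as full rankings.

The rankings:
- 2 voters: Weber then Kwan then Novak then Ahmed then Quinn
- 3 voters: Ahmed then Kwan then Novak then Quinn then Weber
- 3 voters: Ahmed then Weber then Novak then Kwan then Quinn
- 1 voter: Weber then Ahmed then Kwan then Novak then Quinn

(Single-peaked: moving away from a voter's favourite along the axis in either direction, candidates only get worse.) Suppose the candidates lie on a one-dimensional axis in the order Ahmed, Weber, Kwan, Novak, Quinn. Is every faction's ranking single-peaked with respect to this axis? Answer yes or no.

Axis positions: Ahmed=1, Weber=2, Kwan=3, Novak=4, Quinn=5.
Faction 1 (peak Weber at position 2): ranking walks positions 2-3-4-1-5, expanding outward from the peak — single-peaked.
Faction 2: ranking walks positions 1-3-4-5-2; Kwan is ranked above Weber even though Weber lies between Kwan and the peak Ahmed on the axis — preferences dip and rise again. Not single-peaked.
Faction 3: ranking walks positions 1-2-4-3-5; Novak is ranked above Kwan even though Kwan lies between Novak and the peak Ahmed on the axis — preferences dip and rise again. Not single-peaked.
Faction 4 (peak Weber at position 2): ranking walks positions 2-1-3-4-5, expanding outward from the peak — single-peaked.
Faction 2 violates single-peakedness, so the profile is not single-peaked on this axis.

no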